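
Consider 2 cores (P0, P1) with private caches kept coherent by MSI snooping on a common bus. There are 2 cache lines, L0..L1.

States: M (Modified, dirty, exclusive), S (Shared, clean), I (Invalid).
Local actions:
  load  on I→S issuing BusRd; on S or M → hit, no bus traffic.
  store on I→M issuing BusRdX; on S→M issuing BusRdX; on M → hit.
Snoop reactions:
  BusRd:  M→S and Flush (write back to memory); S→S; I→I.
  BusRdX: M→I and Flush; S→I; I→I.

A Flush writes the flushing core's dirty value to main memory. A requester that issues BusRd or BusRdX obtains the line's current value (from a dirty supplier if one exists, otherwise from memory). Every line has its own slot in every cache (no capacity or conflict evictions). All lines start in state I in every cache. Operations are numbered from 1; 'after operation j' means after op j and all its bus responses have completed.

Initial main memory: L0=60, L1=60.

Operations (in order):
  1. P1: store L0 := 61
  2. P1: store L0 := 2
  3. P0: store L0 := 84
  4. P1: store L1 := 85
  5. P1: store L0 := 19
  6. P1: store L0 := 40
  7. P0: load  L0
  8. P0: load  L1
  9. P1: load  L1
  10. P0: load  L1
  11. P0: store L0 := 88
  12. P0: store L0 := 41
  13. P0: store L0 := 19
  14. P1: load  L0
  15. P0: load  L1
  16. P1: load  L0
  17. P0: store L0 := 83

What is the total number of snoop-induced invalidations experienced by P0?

invalidations = 1

step 1: P1: store L0 := 61  ⟶  IM  (L0)  txn=BusRdX  M[L0]=60
step 2: P1: store L0 := 2  ⟶  IM  (L0)  txn=∅  M[L0]=60
step 3: P0: store L0 := 84  ⟶  MI  (L0)  txn=BusRdX+Flush  M[L0]=2
step 4: P1: store L1 := 85  ⟶  IM  (L1)  txn=BusRdX  M[L1]=60
step 5: P1: store L0 := 19  ⟶  IM  (L0)  txn=BusRdX+Flush  M[L0]=84
step 6: P1: store L0 := 40  ⟶  IM  (L0)  txn=∅  M[L0]=84
step 7: P0: load  L0  ⟶  SS  (L0)  txn=BusRd+Flush  M[L0]=40
step 8: P0: load  L1  ⟶  SS  (L1)  txn=BusRd+Flush  M[L1]=85
step 9: P1: load  L1  ⟶  SS  (L1)  txn=∅  M[L1]=85
step 10: P0: load  L1  ⟶  SS  (L1)  txn=∅  M[L1]=85
step 11: P0: store L0 := 88  ⟶  MI  (L0)  txn=BusRdX  M[L0]=40
step 12: P0: store L0 := 41  ⟶  MI  (L0)  txn=∅  M[L0]=40
step 13: P0: store L0 := 19  ⟶  MI  (L0)  txn=∅  M[L0]=40
step 14: P1: load  L0  ⟶  SS  (L0)  txn=BusRd+Flush  M[L0]=19
step 15: P0: load  L1  ⟶  SS  (L1)  txn=∅  M[L1]=85
step 16: P1: load  L0  ⟶  SS  (L0)  txn=∅  M[L0]=19
step 17: P0: store L0 := 83  ⟶  MI  (L0)  txn=BusRdX  M[L0]=19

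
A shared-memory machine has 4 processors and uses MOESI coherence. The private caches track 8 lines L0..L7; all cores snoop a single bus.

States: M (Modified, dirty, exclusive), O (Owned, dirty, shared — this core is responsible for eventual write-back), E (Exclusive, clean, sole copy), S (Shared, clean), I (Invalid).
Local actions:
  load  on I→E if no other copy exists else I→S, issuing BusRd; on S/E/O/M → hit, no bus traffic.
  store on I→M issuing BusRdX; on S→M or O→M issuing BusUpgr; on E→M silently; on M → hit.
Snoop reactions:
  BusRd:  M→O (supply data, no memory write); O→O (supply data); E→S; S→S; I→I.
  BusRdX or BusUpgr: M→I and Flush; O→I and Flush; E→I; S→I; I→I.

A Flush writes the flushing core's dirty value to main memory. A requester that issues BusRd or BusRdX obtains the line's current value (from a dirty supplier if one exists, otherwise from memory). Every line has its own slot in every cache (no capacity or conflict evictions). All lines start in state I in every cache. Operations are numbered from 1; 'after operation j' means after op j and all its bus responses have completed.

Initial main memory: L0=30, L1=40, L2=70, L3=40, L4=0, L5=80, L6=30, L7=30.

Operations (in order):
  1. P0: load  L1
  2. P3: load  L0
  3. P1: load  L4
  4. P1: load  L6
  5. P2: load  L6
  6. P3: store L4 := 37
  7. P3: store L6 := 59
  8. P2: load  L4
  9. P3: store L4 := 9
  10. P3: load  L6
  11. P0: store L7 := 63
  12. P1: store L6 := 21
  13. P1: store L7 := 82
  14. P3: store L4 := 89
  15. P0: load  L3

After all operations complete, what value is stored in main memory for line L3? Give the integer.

[1] P0: load  L1 | P0:E(40), P1:I, P2:I, P3:I | bus: BusRd
[2] P3: load  L0 | P0:I, P1:I, P2:I, P3:E(30) | bus: BusRd
[3] P1: load  L4 | P0:I, P1:E(0), P2:I, P3:I | bus: BusRd
[4] P1: load  L6 | P0:I, P1:E(30), P2:I, P3:I | bus: BusRd
[5] P2: load  L6 | P0:I, P1:S(30), P2:S(30), P3:I | bus: BusRd
[6] P3: store L4 := 37 | P0:I, P1:I, P2:I, P3:M(37) | bus: BusRdX
[7] P3: store L6 := 59 | P0:I, P1:I, P2:I, P3:M(59) | bus: BusRdX
[8] P2: load  L4 | P0:I, P1:I, P2:S(37), P3:O(37) | bus: BusRd
[9] P3: store L4 := 9 | P0:I, P1:I, P2:I, P3:M(9) | bus: BusUpgr
[10] P3: load  L6 | P0:I, P1:I, P2:I, P3:M(59) | bus: none
[11] P0: store L7 := 63 | P0:M(63), P1:I, P2:I, P3:I | bus: BusRdX
[12] P1: store L6 := 21 | P0:I, P1:M(21), P2:I, P3:I | bus: BusRdX,Flush
[13] P1: store L7 := 82 | P0:I, P1:M(82), P2:I, P3:I | bus: BusRdX,Flush
[14] P3: store L4 := 89 | P0:I, P1:I, P2:I, P3:M(89) | bus: none
[15] P0: load  L3 | P0:E(40), P1:I, P2:I, P3:I | bus: BusRd

memory[L3] = 40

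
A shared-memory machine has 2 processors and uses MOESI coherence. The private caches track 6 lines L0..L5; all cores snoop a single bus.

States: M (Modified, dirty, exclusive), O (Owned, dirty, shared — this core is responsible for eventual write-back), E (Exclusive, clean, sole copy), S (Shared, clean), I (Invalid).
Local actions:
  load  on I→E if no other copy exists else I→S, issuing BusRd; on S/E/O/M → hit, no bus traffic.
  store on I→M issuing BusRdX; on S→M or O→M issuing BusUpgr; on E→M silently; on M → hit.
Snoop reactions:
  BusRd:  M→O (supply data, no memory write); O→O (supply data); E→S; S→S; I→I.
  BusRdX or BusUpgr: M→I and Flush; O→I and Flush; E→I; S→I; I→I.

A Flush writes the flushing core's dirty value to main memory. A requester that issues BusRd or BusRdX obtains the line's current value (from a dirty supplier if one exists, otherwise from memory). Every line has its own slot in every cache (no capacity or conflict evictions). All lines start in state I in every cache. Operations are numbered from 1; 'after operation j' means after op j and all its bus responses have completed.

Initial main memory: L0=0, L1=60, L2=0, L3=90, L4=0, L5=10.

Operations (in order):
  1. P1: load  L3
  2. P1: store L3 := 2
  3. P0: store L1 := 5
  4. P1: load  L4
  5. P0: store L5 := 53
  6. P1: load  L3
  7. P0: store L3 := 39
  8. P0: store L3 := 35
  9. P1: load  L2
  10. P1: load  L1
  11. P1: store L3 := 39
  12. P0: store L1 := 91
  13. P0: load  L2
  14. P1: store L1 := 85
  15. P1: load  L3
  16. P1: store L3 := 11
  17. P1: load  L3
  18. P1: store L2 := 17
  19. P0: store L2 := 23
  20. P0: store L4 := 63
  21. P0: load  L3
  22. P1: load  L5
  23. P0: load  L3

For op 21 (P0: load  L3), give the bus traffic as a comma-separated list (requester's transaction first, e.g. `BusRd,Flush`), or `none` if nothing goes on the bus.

step 1: P1: load  L3  ⟶  IE  (L3)  txn=BusRd  M[L3]=90
step 2: P1: store L3 := 2  ⟶  IM  (L3)  txn=∅  M[L3]=90
step 3: P0: store L1 := 5  ⟶  MI  (L1)  txn=BusRdX  M[L1]=60
step 4: P1: load  L4  ⟶  IE  (L4)  txn=BusRd  M[L4]=0
step 5: P0: store L5 := 53  ⟶  MI  (L5)  txn=BusRdX  M[L5]=10
step 6: P1: load  L3  ⟶  IM  (L3)  txn=∅  M[L3]=90
step 7: P0: store L3 := 39  ⟶  MI  (L3)  txn=BusRdX+Flush  M[L3]=2
step 8: P0: store L3 := 35  ⟶  MI  (L3)  txn=∅  M[L3]=2
step 9: P1: load  L2  ⟶  IE  (L2)  txn=BusRd  M[L2]=0
step 10: P1: load  L1  ⟶  OS  (L1)  txn=BusRd  M[L1]=60
step 11: P1: store L3 := 39  ⟶  IM  (L3)  txn=BusRdX+Flush  M[L3]=35
step 12: P0: store L1 := 91  ⟶  MI  (L1)  txn=BusUpgr  M[L1]=60
step 13: P0: load  L2  ⟶  SS  (L2)  txn=BusRd  M[L2]=0
step 14: P1: store L1 := 85  ⟶  IM  (L1)  txn=BusRdX+Flush  M[L1]=91
step 15: P1: load  L3  ⟶  IM  (L3)  txn=∅  M[L3]=35
step 16: P1: store L3 := 11  ⟶  IM  (L3)  txn=∅  M[L3]=35
step 17: P1: load  L3  ⟶  IM  (L3)  txn=∅  M[L3]=35
step 18: P1: store L2 := 17  ⟶  IM  (L2)  txn=BusUpgr  M[L2]=0
step 19: P0: store L2 := 23  ⟶  MI  (L2)  txn=BusRdX+Flush  M[L2]=17
step 20: P0: store L4 := 63  ⟶  MI  (L4)  txn=BusRdX  M[L4]=0
step 21: P0: load  L3  ⟶  SO  (L3)  txn=BusRd  M[L3]=35
step 22: P1: load  L5  ⟶  OS  (L5)  txn=BusRd  M[L5]=10
step 23: P0: load  L3  ⟶  SO  (L3)  txn=∅  M[L3]=35

bus = BusRd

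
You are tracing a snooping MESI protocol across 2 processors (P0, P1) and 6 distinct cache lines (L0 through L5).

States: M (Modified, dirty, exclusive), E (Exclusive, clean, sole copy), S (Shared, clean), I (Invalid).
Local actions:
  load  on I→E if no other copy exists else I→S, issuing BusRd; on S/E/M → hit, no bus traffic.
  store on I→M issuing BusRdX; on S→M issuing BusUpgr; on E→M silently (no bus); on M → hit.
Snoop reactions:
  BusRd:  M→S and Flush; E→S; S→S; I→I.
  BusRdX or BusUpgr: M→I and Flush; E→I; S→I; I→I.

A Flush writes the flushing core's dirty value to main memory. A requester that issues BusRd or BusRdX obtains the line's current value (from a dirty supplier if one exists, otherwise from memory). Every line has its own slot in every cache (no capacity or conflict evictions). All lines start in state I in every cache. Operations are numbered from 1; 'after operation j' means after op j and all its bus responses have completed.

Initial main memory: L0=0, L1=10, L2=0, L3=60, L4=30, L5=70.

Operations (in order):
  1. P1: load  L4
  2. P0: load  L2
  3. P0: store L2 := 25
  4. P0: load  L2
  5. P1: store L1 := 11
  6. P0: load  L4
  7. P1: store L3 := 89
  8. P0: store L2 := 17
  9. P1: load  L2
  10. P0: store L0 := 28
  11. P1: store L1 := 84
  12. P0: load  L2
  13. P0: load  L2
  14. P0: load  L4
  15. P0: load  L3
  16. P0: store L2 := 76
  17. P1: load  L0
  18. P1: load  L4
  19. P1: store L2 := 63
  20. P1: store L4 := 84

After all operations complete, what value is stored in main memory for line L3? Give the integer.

memory[L3] = 89

[1] P1: load  L4 | P0:I, P1:E(30) | bus: BusRd
[2] P0: load  L2 | P0:E(0), P1:I | bus: BusRd
[3] P0: store L2 := 25 | P0:M(25), P1:I | bus: none
[4] P0: load  L2 | P0:M(25), P1:I | bus: none
[5] P1: store L1 := 11 | P0:I, P1:M(11) | bus: BusRdX
[6] P0: load  L4 | P0:S(30), P1:S(30) | bus: BusRd
[7] P1: store L3 := 89 | P0:I, P1:M(89) | bus: BusRdX
[8] P0: store L2 := 17 | P0:M(17), P1:I | bus: none
[9] P1: load  L2 | P0:S(17), P1:S(17) | bus: BusRd,Flush
[10] P0: store L0 := 28 | P0:M(28), P1:I | bus: BusRdX
[11] P1: store L1 := 84 | P0:I, P1:M(84) | bus: none
[12] P0: load  L2 | P0:S(17), P1:S(17) | bus: none
[13] P0: load  L2 | P0:S(17), P1:S(17) | bus: none
[14] P0: load  L4 | P0:S(30), P1:S(30) | bus: none
[15] P0: load  L3 | P0:S(89), P1:S(89) | bus: BusRd,Flush
[16] P0: store L2 := 76 | P0:M(76), P1:I | bus: BusUpgr
[17] P1: load  L0 | P0:S(28), P1:S(28) | bus: BusRd,Flush
[18] P1: load  L4 | P0:S(30), P1:S(30) | bus: none
[19] P1: store L2 := 63 | P0:I, P1:M(63) | bus: BusRdX,Flush
[20] P1: store L4 := 84 | P0:I, P1:M(84) | bus: BusUpgr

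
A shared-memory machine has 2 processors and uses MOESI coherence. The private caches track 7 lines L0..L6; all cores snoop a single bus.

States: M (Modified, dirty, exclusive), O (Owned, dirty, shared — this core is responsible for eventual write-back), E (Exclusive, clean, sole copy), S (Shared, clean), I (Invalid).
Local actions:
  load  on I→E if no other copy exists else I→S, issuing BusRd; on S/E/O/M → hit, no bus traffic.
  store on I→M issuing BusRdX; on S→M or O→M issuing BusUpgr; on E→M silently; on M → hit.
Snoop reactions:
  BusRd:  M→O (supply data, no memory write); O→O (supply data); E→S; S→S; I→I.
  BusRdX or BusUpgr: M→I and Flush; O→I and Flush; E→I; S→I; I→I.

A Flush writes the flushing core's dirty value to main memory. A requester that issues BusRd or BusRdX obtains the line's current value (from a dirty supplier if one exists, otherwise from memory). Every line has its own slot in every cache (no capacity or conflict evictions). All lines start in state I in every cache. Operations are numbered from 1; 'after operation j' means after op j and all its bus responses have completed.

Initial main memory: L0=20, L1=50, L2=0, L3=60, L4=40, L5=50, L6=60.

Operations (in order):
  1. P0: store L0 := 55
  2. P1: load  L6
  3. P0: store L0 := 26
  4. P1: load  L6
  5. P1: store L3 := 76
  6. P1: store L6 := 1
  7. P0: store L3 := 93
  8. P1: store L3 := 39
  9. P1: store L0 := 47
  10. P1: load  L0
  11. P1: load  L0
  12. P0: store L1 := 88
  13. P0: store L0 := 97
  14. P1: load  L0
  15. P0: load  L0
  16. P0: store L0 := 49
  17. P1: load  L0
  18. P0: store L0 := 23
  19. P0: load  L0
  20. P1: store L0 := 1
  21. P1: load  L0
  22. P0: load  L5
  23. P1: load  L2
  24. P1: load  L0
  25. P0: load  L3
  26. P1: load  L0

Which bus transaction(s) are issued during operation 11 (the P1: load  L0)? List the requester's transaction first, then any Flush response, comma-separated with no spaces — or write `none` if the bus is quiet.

  op1 P0: store L0 := 55 → M/I on L0; bus BusRdX; mem=20
  op2 P1: load  L6 → I/E on L6; bus BusRd; mem=60
  op3 P0: store L0 := 26 → M/I on L0; bus (none); mem=20
  op4 P1: load  L6 → I/E on L6; bus (none); mem=60
  op5 P1: store L3 := 76 → I/M on L3; bus BusRdX; mem=60
  op6 P1: store L6 := 1 → I/M on L6; bus (none); mem=60
  op7 P0: store L3 := 93 → M/I on L3; bus BusRdX Flush; mem=76
  op8 P1: store L3 := 39 → I/M on L3; bus BusRdX Flush; mem=93
  op9 P1: store L0 := 47 → I/M on L0; bus BusRdX Flush; mem=26
  op10 P1: load  L0 → I/M on L0; bus (none); mem=26
  op11 P1: load  L0 → I/M on L0; bus (none); mem=26
  op12 P0: store L1 := 88 → M/I on L1; bus BusRdX; mem=50
  op13 P0: store L0 := 97 → M/I on L0; bus BusRdX Flush; mem=47
  op14 P1: load  L0 → O/S on L0; bus BusRd; mem=47
  op15 P0: load  L0 → O/S on L0; bus (none); mem=47
  op16 P0: store L0 := 49 → M/I on L0; bus BusUpgr; mem=47
  op17 P1: load  L0 → O/S on L0; bus BusRd; mem=47
  op18 P0: store L0 := 23 → M/I on L0; bus BusUpgr; mem=47
  op19 P0: load  L0 → M/I on L0; bus (none); mem=47
  op20 P1: store L0 := 1 → I/M on L0; bus BusRdX Flush; mem=23
  op21 P1: load  L0 → I/M on L0; bus (none); mem=23
  op22 P0: load  L5 → E/I on L5; bus BusRd; mem=50
  op23 P1: load  L2 → I/E on L2; bus BusRd; mem=0
  op24 P1: load  L0 → I/M on L0; bus (none); mem=23
  op25 P0: load  L3 → S/O on L3; bus BusRd; mem=93
  op26 P1: load  L0 → I/M on L0; bus (none); mem=23

bus = none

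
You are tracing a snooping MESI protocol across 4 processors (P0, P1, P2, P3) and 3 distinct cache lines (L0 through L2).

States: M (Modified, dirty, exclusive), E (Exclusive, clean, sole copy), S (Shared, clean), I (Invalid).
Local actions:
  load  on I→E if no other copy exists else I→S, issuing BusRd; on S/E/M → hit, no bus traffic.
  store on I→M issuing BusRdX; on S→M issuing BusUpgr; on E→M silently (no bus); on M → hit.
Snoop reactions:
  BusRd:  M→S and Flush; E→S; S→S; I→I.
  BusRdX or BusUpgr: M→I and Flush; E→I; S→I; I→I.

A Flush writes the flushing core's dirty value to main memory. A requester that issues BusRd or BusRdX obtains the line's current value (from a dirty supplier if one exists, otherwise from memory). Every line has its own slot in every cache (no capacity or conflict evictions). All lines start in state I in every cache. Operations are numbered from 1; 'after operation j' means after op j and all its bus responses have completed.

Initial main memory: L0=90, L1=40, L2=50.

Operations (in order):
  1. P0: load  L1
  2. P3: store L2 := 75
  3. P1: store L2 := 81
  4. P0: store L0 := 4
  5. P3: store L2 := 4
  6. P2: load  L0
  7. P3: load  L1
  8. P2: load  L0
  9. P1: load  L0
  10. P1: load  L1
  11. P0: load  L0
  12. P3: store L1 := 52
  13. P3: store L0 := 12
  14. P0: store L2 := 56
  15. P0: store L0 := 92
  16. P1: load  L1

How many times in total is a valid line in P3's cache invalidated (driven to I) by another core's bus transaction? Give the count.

invalidations = 3

  op1 P0: load  L1 → E/I/I/I on L1; bus BusRd; mem=40
  op2 P3: store L2 := 75 → I/I/I/M on L2; bus BusRdX; mem=50
  op3 P1: store L2 := 81 → I/M/I/I on L2; bus BusRdX Flush; mem=75
  op4 P0: store L0 := 4 → M/I/I/I on L0; bus BusRdX; mem=90
  op5 P3: store L2 := 4 → I/I/I/M on L2; bus BusRdX Flush; mem=81
  op6 P2: load  L0 → S/I/S/I on L0; bus BusRd Flush; mem=4
  op7 P3: load  L1 → S/I/I/S on L1; bus BusRd; mem=40
  op8 P2: load  L0 → S/I/S/I on L0; bus (none); mem=4
  op9 P1: load  L0 → S/S/S/I on L0; bus BusRd; mem=4
  op10 P1: load  L1 → S/S/I/S on L1; bus BusRd; mem=40
  op11 P0: load  L0 → S/S/S/I on L0; bus (none); mem=4
  op12 P3: store L1 := 52 → I/I/I/M on L1; bus BusUpgr; mem=40
  op13 P3: store L0 := 12 → I/I/I/M on L0; bus BusRdX; mem=4
  op14 P0: store L2 := 56 → M/I/I/I on L2; bus BusRdX Flush; mem=4
  op15 P0: store L0 := 92 → M/I/I/I on L0; bus BusRdX Flush; mem=12
  op16 P1: load  L1 → I/S/I/S on L1; bus BusRd Flush; mem=52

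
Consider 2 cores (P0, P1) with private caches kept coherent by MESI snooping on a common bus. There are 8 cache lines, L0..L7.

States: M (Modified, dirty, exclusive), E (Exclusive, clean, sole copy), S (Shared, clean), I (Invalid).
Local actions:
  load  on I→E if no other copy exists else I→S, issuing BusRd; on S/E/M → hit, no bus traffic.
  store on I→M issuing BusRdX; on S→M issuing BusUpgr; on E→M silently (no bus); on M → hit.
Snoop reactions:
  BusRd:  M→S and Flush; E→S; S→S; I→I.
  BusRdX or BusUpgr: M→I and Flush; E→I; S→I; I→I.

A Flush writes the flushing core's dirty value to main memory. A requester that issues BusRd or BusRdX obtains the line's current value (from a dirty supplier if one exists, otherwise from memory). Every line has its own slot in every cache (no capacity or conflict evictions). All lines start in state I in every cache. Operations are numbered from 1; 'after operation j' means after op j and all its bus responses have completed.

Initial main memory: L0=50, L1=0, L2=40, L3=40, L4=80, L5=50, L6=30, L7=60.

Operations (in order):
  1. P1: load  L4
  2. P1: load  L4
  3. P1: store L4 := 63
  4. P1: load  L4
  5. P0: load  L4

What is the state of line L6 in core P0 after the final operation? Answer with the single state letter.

step 1: P1: load  L4  ⟶  IE  (L4)  txn=BusRd  M[L4]=80
step 2: P1: load  L4  ⟶  IE  (L4)  txn=∅  M[L4]=80
step 3: P1: store L4 := 63  ⟶  IM  (L4)  txn=∅  M[L4]=80
step 4: P1: load  L4  ⟶  IM  (L4)  txn=∅  M[L4]=80
step 5: P0: load  L4  ⟶  SS  (L4)  txn=BusRd+Flush  M[L4]=63

state = I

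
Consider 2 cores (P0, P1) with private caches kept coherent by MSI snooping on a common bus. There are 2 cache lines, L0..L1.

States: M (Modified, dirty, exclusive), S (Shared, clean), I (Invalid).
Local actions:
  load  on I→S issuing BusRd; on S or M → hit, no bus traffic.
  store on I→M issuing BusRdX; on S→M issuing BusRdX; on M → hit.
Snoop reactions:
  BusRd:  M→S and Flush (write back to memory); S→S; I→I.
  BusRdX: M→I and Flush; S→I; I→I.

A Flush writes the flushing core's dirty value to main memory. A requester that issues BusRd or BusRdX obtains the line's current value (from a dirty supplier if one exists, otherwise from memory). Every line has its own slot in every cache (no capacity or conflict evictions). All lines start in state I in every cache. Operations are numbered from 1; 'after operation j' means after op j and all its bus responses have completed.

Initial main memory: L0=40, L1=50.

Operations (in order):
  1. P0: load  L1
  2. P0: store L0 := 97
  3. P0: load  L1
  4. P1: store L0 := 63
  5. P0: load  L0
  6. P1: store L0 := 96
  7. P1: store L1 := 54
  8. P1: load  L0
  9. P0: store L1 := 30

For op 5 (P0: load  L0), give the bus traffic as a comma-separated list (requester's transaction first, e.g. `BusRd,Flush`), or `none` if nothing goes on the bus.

step 1: P0: load  L1  ⟶  SI  (L1)  txn=BusRd  M[L1]=50
step 2: P0: store L0 := 97  ⟶  MI  (L0)  txn=BusRdX  M[L0]=40
step 3: P0: load  L1  ⟶  SI  (L1)  txn=∅  M[L1]=50
step 4: P1: store L0 := 63  ⟶  IM  (L0)  txn=BusRdX+Flush  M[L0]=97
step 5: P0: load  L0  ⟶  SS  (L0)  txn=BusRd+Flush  M[L0]=63
step 6: P1: store L0 := 96  ⟶  IM  (L0)  txn=BusRdX  M[L0]=63
step 7: P1: store L1 := 54  ⟶  IM  (L1)  txn=BusRdX  M[L1]=50
step 8: P1: load  L0  ⟶  IM  (L0)  txn=∅  M[L0]=63
step 9: P0: store L1 := 30  ⟶  MI  (L1)  txn=BusRdX+Flush  M[L1]=54

bus = BusRd,Flush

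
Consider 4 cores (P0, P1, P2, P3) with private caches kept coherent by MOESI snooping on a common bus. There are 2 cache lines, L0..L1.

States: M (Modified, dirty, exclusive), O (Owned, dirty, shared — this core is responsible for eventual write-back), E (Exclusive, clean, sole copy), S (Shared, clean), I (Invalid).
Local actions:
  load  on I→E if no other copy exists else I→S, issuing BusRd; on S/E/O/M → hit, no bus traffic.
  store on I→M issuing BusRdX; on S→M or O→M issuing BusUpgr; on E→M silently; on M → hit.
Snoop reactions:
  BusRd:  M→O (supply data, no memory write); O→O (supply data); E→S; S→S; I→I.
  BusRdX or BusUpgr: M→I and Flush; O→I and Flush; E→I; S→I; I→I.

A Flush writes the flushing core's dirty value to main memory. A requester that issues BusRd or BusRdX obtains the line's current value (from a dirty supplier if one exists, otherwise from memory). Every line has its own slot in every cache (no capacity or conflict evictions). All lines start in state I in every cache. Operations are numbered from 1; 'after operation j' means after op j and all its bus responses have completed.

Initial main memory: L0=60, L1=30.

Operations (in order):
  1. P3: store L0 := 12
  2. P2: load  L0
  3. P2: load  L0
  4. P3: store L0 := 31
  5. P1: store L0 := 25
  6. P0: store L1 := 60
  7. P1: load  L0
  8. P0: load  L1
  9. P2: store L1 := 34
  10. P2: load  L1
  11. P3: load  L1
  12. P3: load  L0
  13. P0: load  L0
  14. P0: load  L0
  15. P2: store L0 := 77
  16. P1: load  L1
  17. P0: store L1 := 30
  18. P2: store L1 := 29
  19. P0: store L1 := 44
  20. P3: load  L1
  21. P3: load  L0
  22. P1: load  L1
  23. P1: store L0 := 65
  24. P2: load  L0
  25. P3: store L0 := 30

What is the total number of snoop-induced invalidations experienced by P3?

[1] P3: store L0 := 12 | P0:I, P1:I, P2:I, P3:M(12) | bus: BusRdX
[2] P2: load  L0 | P0:I, P1:I, P2:S(12), P3:O(12) | bus: BusRd
[3] P2: load  L0 | P0:I, P1:I, P2:S(12), P3:O(12) | bus: none
[4] P3: store L0 := 31 | P0:I, P1:I, P2:I, P3:M(31) | bus: BusUpgr
[5] P1: store L0 := 25 | P0:I, P1:M(25), P2:I, P3:I | bus: BusRdX,Flush
[6] P0: store L1 := 60 | P0:M(60), P1:I, P2:I, P3:I | bus: BusRdX
[7] P1: load  L0 | P0:I, P1:M(25), P2:I, P3:I | bus: none
[8] P0: load  L1 | P0:M(60), P1:I, P2:I, P3:I | bus: none
[9] P2: store L1 := 34 | P0:I, P1:I, P2:M(34), P3:I | bus: BusRdX,Flush
[10] P2: load  L1 | P0:I, P1:I, P2:M(34), P3:I | bus: none
[11] P3: load  L1 | P0:I, P1:I, P2:O(34), P3:S(34) | bus: BusRd
[12] P3: load  L0 | P0:I, P1:O(25), P2:I, P3:S(25) | bus: BusRd
[13] P0: load  L0 | P0:S(25), P1:O(25), P2:I, P3:S(25) | bus: BusRd
[14] P0: load  L0 | P0:S(25), P1:O(25), P2:I, P3:S(25) | bus: none
[15] P2: store L0 := 77 | P0:I, P1:I, P2:M(77), P3:I | bus: BusRdX,Flush
[16] P1: load  L1 | P0:I, P1:S(34), P2:O(34), P3:S(34) | bus: BusRd
[17] P0: store L1 := 30 | P0:M(30), P1:I, P2:I, P3:I | bus: BusRdX,Flush
[18] P2: store L1 := 29 | P0:I, P1:I, P2:M(29), P3:I | bus: BusRdX,Flush
[19] P0: store L1 := 44 | P0:M(44), P1:I, P2:I, P3:I | bus: BusRdX,Flush
[20] P3: load  L1 | P0:O(44), P1:I, P2:I, P3:S(44) | bus: BusRd
[21] P3: load  L0 | P0:I, P1:I, P2:O(77), P3:S(77) | bus: BusRd
[22] P1: load  L1 | P0:O(44), P1:S(44), P2:I, P3:S(44) | bus: BusRd
[23] P1: store L0 := 65 | P0:I, P1:M(65), P2:I, P3:I | bus: BusRdX,Flush
[24] P2: load  L0 | P0:I, P1:O(65), P2:S(65), P3:I | bus: BusRd
[25] P3: store L0 := 30 | P0:I, P1:I, P2:I, P3:M(30) | bus: BusRdX,Flush

invalidations = 4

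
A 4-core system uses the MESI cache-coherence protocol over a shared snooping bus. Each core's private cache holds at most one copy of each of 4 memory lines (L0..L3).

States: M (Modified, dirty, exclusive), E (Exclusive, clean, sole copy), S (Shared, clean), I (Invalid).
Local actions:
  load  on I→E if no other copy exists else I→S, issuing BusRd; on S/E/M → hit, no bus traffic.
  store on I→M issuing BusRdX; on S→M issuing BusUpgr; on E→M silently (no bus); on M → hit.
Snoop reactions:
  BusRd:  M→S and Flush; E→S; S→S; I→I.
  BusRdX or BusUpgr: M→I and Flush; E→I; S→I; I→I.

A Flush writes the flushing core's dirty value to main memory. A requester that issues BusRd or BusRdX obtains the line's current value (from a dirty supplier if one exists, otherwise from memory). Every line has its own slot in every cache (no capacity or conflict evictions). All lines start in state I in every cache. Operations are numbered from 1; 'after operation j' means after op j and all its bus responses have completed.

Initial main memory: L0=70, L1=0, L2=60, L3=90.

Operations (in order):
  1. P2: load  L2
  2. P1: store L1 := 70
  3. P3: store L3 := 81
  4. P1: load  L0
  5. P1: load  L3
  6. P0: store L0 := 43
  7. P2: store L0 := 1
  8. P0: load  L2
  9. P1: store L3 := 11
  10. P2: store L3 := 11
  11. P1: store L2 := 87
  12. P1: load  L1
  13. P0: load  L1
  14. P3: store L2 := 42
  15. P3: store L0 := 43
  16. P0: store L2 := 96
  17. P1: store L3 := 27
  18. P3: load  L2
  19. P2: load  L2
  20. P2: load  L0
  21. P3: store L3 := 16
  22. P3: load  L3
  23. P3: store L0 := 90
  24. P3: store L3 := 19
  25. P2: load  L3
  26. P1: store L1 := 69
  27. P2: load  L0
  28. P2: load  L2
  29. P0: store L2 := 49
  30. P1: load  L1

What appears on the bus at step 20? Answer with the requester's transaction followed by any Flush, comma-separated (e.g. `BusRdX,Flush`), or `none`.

bus = BusRd,Flush

step 1: P2: load  L2  ⟶  IIEI  (L2)  txn=BusRd  M[L2]=60
step 2: P1: store L1 := 70  ⟶  IMII  (L1)  txn=BusRdX  M[L1]=0
step 3: P3: store L3 := 81  ⟶  IIIM  (L3)  txn=BusRdX  M[L3]=90
step 4: P1: load  L0  ⟶  IEII  (L0)  txn=BusRd  M[L0]=70
step 5: P1: load  L3  ⟶  ISIS  (L3)  txn=BusRd+Flush  M[L3]=81
step 6: P0: store L0 := 43  ⟶  MIII  (L0)  txn=BusRdX  M[L0]=70
step 7: P2: store L0 := 1  ⟶  IIMI  (L0)  txn=BusRdX+Flush  M[L0]=43
step 8: P0: load  L2  ⟶  SISI  (L2)  txn=BusRd  M[L2]=60
step 9: P1: store L3 := 11  ⟶  IMII  (L3)  txn=BusUpgr  M[L3]=81
step 10: P2: store L3 := 11  ⟶  IIMI  (L3)  txn=BusRdX+Flush  M[L3]=11
step 11: P1: store L2 := 87  ⟶  IMII  (L2)  txn=BusRdX  M[L2]=60
step 12: P1: load  L1  ⟶  IMII  (L1)  txn=∅  M[L1]=0
step 13: P0: load  L1  ⟶  SSII  (L1)  txn=BusRd+Flush  M[L1]=70
step 14: P3: store L2 := 42  ⟶  IIIM  (L2)  txn=BusRdX+Flush  M[L2]=87
step 15: P3: store L0 := 43  ⟶  IIIM  (L0)  txn=BusRdX+Flush  M[L0]=1
step 16: P0: store L2 := 96  ⟶  MIII  (L2)  txn=BusRdX+Flush  M[L2]=42
step 17: P1: store L3 := 27  ⟶  IMII  (L3)  txn=BusRdX+Flush  M[L3]=11
step 18: P3: load  L2  ⟶  SIIS  (L2)  txn=BusRd+Flush  M[L2]=96
step 19: P2: load  L2  ⟶  SISS  (L2)  txn=BusRd  M[L2]=96
step 20: P2: load  L0  ⟶  IISS  (L0)  txn=BusRd+Flush  M[L0]=43
step 21: P3: store L3 := 16  ⟶  IIIM  (L3)  txn=BusRdX+Flush  M[L3]=27
step 22: P3: load  L3  ⟶  IIIM  (L3)  txn=∅  M[L3]=27
step 23: P3: store L0 := 90  ⟶  IIIM  (L0)  txn=BusUpgr  M[L0]=43
step 24: P3: store L3 := 19  ⟶  IIIM  (L3)  txn=∅  M[L3]=27
step 25: P2: load  L3  ⟶  IISS  (L3)  txn=BusRd+Flush  M[L3]=19
step 26: P1: store L1 := 69  ⟶  IMII  (L1)  txn=BusUpgr  M[L1]=70
step 27: P2: load  L0  ⟶  IISS  (L0)  txn=BusRd+Flush  M[L0]=90
step 28: P2: load  L2  ⟶  SISS  (L2)  txn=∅  M[L2]=96
step 29: P0: store L2 := 49  ⟶  MIII  (L2)  txn=BusUpgr  M[L2]=96
step 30: P1: load  L1  ⟶  IMII  (L1)  txn=∅  M[L1]=70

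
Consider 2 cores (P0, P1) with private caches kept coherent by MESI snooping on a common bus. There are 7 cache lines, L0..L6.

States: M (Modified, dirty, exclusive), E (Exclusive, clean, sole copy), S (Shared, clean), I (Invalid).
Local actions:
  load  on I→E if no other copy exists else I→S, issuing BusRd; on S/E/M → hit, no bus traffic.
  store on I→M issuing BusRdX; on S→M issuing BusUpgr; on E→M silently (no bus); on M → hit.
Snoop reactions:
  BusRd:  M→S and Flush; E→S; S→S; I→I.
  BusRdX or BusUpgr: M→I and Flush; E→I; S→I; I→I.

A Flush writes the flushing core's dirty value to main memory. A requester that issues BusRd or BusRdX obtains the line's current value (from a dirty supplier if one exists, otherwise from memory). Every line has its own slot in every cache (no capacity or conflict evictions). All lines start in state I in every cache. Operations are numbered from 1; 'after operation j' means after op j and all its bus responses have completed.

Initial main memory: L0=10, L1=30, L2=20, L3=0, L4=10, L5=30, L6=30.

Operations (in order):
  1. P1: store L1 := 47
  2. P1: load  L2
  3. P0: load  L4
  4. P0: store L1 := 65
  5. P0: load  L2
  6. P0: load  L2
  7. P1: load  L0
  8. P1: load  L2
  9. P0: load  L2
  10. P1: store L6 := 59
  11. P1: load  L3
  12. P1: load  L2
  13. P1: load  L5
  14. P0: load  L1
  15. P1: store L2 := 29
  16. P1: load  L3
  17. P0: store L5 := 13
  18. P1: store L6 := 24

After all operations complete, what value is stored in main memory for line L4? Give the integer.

1. P1: store L1 := 47  bus=[BusRdX]  L1: P0=I P1=M  mem[L1]=30
2. P1: load  L2  bus=[BusRd]  L2: P0=I P1=E  mem[L2]=20
3. P0: load  L4  bus=[BusRd]  L4: P0=E P1=I  mem[L4]=10
4. P0: store L1 := 65  bus=[BusRdX,Flush]  L1: P0=M P1=I  mem[L1]=47
5. P0: load  L2  bus=[BusRd]  L2: P0=S P1=S  mem[L2]=20
6. P0: load  L2  bus=[-]  L2: P0=S P1=S  mem[L2]=20
7. P1: load  L0  bus=[BusRd]  L0: P0=I P1=E  mem[L0]=10
8. P1: load  L2  bus=[-]  L2: P0=S P1=S  mem[L2]=20
9. P0: load  L2  bus=[-]  L2: P0=S P1=S  mem[L2]=20
10. P1: store L6 := 59  bus=[BusRdX]  L6: P0=I P1=M  mem[L6]=30
11. P1: load  L3  bus=[BusRd]  L3: P0=I P1=E  mem[L3]=0
12. P1: load  L2  bus=[-]  L2: P0=S P1=S  mem[L2]=20
13. P1: load  L5  bus=[BusRd]  L5: P0=I P1=E  mem[L5]=30
14. P0: load  L1  bus=[-]  L1: P0=M P1=I  mem[L1]=47
15. P1: store L2 := 29  bus=[BusUpgr]  L2: P0=I P1=M  mem[L2]=20
16. P1: load  L3  bus=[-]  L3: P0=I P1=E  mem[L3]=0
17. P0: store L5 := 13  bus=[BusRdX]  L5: P0=M P1=I  mem[L5]=30
18. P1: store L6 := 24  bus=[-]  L6: P0=I P1=M  mem[L6]=30

memory[L4] = 10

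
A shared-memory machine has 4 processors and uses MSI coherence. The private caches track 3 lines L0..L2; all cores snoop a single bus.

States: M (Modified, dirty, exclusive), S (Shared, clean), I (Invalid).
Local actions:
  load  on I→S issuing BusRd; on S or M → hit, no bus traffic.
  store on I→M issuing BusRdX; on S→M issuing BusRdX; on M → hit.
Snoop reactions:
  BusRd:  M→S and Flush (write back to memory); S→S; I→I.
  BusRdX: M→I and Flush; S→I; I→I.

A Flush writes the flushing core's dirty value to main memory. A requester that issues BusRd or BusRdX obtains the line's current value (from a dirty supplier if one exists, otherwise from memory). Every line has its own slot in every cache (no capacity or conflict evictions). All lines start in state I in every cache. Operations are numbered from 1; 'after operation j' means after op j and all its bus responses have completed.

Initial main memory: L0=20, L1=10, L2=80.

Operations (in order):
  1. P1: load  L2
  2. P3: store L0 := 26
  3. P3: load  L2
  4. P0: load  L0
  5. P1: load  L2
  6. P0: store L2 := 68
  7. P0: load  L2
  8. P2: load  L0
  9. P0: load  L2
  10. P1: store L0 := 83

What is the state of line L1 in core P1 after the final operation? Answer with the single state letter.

state = I

[1] P1: load  L2 | P0:I, P1:S(80), P2:I, P3:I | bus: BusRd
[2] P3: store L0 := 26 | P0:I, P1:I, P2:I, P3:M(26) | bus: BusRdX
[3] P3: load  L2 | P0:I, P1:S(80), P2:I, P3:S(80) | bus: BusRd
[4] P0: load  L0 | P0:S(26), P1:I, P2:I, P3:S(26) | bus: BusRd,Flush
[5] P1: load  L2 | P0:I, P1:S(80), P2:I, P3:S(80) | bus: none
[6] P0: store L2 := 68 | P0:M(68), P1:I, P2:I, P3:I | bus: BusRdX
[7] P0: load  L2 | P0:M(68), P1:I, P2:I, P3:I | bus: none
[8] P2: load  L0 | P0:S(26), P1:I, P2:S(26), P3:S(26) | bus: BusRd
[9] P0: load  L2 | P0:M(68), P1:I, P2:I, P3:I | bus: none
[10] P1: store L0 := 83 | P0:I, P1:M(83), P2:I, P3:I | bus: BusRdX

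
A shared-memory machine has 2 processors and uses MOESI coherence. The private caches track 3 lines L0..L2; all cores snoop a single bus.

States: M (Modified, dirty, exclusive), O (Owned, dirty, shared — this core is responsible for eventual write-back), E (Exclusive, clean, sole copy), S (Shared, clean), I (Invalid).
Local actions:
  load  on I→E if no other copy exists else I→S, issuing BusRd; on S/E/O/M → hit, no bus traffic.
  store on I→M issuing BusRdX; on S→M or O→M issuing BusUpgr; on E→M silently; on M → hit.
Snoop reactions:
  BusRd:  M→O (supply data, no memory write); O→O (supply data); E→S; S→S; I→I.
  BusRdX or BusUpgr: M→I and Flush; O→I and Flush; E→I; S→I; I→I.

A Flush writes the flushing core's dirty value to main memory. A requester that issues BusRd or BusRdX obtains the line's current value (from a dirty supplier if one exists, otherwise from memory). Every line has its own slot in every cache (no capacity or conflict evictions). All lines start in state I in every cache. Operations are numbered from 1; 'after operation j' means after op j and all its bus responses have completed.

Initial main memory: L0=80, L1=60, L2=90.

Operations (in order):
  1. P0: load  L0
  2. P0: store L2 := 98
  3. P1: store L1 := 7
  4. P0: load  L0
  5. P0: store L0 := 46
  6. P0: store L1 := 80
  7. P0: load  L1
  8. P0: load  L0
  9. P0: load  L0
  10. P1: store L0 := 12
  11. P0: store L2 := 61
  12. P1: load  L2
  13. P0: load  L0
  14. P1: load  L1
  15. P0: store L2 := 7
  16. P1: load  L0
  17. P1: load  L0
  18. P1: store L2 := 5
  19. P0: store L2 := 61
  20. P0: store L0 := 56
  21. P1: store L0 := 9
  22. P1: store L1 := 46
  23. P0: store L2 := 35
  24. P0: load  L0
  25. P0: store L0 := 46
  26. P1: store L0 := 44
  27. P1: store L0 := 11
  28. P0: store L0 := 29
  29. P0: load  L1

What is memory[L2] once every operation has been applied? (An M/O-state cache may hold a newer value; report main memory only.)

  op1 P0: load  L0 → E/I on L0; bus BusRd; mem=80
  op2 P0: store L2 := 98 → M/I on L2; bus BusRdX; mem=90
  op3 P1: store L1 := 7 → I/M on L1; bus BusRdX; mem=60
  op4 P0: load  L0 → E/I on L0; bus (none); mem=80
  op5 P0: store L0 := 46 → M/I on L0; bus (none); mem=80
  op6 P0: store L1 := 80 → M/I on L1; bus BusRdX Flush; mem=7
  op7 P0: load  L1 → M/I on L1; bus (none); mem=7
  op8 P0: load  L0 → M/I on L0; bus (none); mem=80
  op9 P0: load  L0 → M/I on L0; bus (none); mem=80
  op10 P1: store L0 := 12 → I/M on L0; bus BusRdX Flush; mem=46
  op11 P0: store L2 := 61 → M/I on L2; bus (none); mem=90
  op12 P1: load  L2 → O/S on L2; bus BusRd; mem=90
  op13 P0: load  L0 → S/O on L0; bus BusRd; mem=46
  op14 P1: load  L1 → O/S on L1; bus BusRd; mem=7
  op15 P0: store L2 := 7 → M/I on L2; bus BusUpgr; mem=90
  op16 P1: load  L0 → S/O on L0; bus (none); mem=46
  op17 P1: load  L0 → S/O on L0; bus (none); mem=46
  op18 P1: store L2 := 5 → I/M on L2; bus BusRdX Flush; mem=7
  op19 P0: store L2 := 61 → M/I on L2; bus BusRdX Flush; mem=5
  op20 P0: store L0 := 56 → M/I on L0; bus BusUpgr Flush; mem=12
  op21 P1: store L0 := 9 → I/M on L0; bus BusRdX Flush; mem=56
  op22 P1: store L1 := 46 → I/M on L1; bus BusUpgr Flush; mem=80
  op23 P0: store L2 := 35 → M/I on L2; bus (none); mem=5
  op24 P0: load  L0 → S/O on L0; bus BusRd; mem=56
  op25 P0: store L0 := 46 → M/I on L0; bus BusUpgr Flush; mem=9
  op26 P1: store L0 := 44 → I/M on L0; bus BusRdX Flush; mem=46
  op27 P1: store L0 := 11 → I/M on L0; bus (none); mem=46
  op28 P0: store L0 := 29 → M/I on L0; bus BusRdX Flush; mem=11
  op29 P0: load  L1 → S/O on L1; bus BusRd; mem=80

memory[L2] = 5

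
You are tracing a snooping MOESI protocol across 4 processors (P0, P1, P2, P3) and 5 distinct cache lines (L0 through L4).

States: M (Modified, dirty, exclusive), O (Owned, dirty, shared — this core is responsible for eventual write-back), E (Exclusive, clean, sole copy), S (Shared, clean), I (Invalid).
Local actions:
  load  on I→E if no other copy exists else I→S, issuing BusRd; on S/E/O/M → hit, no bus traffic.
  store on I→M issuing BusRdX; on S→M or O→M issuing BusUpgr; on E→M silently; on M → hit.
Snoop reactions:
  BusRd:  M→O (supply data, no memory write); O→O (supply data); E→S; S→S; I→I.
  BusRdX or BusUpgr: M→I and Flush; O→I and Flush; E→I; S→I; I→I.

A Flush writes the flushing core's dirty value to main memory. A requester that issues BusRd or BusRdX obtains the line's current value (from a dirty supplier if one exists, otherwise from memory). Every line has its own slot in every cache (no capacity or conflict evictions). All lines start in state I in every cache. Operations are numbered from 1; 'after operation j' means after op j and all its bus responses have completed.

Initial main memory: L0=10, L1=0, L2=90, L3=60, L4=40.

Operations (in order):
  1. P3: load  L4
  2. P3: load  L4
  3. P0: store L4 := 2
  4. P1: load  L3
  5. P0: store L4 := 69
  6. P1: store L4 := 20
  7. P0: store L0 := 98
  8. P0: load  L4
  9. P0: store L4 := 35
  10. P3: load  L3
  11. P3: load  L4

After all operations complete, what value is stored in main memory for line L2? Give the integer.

[1] P3: load  L4 | P0:I, P1:I, P2:I, P3:E(40) | bus: BusRd
[2] P3: load  L4 | P0:I, P1:I, P2:I, P3:E(40) | bus: none
[3] P0: store L4 := 2 | P0:M(2), P1:I, P2:I, P3:I | bus: BusRdX
[4] P1: load  L3 | P0:I, P1:E(60), P2:I, P3:I | bus: BusRd
[5] P0: store L4 := 69 | P0:M(69), P1:I, P2:I, P3:I | bus: none
[6] P1: store L4 := 20 | P0:I, P1:M(20), P2:I, P3:I | bus: BusRdX,Flush
[7] P0: store L0 := 98 | P0:M(98), P1:I, P2:I, P3:I | bus: BusRdX
[8] P0: load  L4 | P0:S(20), P1:O(20), P2:I, P3:I | bus: BusRd
[9] P0: store L4 := 35 | P0:M(35), P1:I, P2:I, P3:I | bus: BusUpgr,Flush
[10] P3: load  L3 | P0:I, P1:S(60), P2:I, P3:S(60) | bus: BusRd
[11] P3: load  L4 | P0:O(35), P1:I, P2:I, P3:S(35) | bus: BusRd

memory[L2] = 90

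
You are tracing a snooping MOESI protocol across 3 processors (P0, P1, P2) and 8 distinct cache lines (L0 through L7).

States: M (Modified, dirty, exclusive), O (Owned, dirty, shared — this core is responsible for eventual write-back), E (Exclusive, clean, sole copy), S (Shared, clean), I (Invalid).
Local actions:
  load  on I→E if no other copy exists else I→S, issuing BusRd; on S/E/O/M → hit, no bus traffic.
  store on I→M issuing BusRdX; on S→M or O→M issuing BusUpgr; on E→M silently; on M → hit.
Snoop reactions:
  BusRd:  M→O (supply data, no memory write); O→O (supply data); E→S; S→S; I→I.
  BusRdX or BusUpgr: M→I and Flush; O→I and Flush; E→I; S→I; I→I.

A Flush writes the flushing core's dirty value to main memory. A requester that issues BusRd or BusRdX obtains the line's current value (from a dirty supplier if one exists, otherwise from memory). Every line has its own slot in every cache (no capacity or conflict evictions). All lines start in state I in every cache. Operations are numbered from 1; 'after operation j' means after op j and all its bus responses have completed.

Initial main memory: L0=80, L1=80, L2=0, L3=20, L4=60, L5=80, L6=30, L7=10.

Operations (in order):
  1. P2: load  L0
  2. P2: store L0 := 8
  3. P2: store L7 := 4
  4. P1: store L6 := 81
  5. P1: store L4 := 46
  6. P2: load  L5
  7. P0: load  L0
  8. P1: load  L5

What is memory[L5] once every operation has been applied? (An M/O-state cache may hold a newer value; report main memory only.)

memory[L5] = 80

[1] P2: load  L0 | P0:I, P1:I, P2:E(80) | bus: BusRd
[2] P2: store L0 := 8 | P0:I, P1:I, P2:M(8) | bus: none
[3] P2: store L7 := 4 | P0:I, P1:I, P2:M(4) | bus: BusRdX
[4] P1: store L6 := 81 | P0:I, P1:M(81), P2:I | bus: BusRdX
[5] P1: store L4 := 46 | P0:I, P1:M(46), P2:I | bus: BusRdX
[6] P2: load  L5 | P0:I, P1:I, P2:E(80) | bus: BusRd
[7] P0: load  L0 | P0:S(8), P1:I, P2:O(8) | bus: BusRd
[8] P1: load  L5 | P0:I, P1:S(80), P2:S(80) | bus: BusRd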